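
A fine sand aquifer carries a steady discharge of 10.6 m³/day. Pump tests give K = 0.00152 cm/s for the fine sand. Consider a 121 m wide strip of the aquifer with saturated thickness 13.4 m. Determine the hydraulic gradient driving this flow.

Convert K: 0.00152 cm/s × 864 = 1.313 m/day.
Cross-sectional area A = 121 × 13.4 = 1621 m².
From Q = K·A·i, i = Q / (K·A) = 10.6 / (1.313 × 1621) = 0.004978.

0.00498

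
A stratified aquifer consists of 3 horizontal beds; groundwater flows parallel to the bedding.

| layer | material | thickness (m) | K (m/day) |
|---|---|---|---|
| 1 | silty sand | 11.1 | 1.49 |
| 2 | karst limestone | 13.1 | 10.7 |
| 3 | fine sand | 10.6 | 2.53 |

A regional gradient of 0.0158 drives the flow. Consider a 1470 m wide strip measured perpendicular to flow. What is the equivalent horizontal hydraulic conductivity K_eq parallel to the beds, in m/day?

Flow is parallel to layering, so each bed carries its own Darcy discharge and the transmissivities add.
Σ(K_i·b_i) = 1.49×11.1 + 10.7×13.1 + 2.53×10.6 = 183.5 m²/day.
Total thickness b = 34.80 m, so K_eq = Σ(K_i·b_i)/b = 5.274 m/day.

5.27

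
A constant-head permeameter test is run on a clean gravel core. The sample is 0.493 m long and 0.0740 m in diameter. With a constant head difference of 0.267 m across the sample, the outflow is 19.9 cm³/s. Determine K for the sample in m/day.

738

Cross-sectional area A = π·(d/2)² = π × (0.0740/2)² = 0.004301 m².
Convert discharge: 19.9 cm³/s = 1.990e-05 m³/s.
Darcy's law rearranged: K = Q·L / (A·Δh) = 1.990e-05 × 0.493 / (0.004301 × 0.267) = 0.008543 m/s = 738.2 m/day.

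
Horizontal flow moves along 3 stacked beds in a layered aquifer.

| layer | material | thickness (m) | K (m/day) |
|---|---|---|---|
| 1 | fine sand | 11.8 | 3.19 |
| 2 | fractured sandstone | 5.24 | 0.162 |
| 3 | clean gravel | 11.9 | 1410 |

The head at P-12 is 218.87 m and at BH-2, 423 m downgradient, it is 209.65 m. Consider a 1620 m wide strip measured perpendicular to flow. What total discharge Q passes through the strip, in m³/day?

Flow is parallel to layering, so each bed carries its own Darcy discharge and the transmissivities add.
Σ(K_i·b_i) = 3.19×11.8 + 0.162×5.24 + 1410×11.9 = 16817 m²/day.
Hydraulic gradient i = (218.87 − 209.65) / 423 = 9.22 / 423 = 0.02180.
Q = Σ(K_i·b_i) · W · i = 16817 × 1620 × 0.02180 = 5.938e+05 m³/day.

594000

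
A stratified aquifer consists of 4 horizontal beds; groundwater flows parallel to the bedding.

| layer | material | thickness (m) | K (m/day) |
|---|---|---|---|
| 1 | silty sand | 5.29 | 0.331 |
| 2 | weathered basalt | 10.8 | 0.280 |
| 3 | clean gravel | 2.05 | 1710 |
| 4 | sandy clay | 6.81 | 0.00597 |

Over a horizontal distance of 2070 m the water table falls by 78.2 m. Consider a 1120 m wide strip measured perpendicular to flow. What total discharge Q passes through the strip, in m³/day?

Flow is parallel to layering, so each bed carries its own Darcy discharge and the transmissivities add.
Σ(K_i·b_i) = 0.331×5.29 + 0.280×10.8 + 1710×2.05 + 0.00597×6.81 = 3510 m²/day.
Hydraulic gradient i = Δh / L = 78.2 / 2070 = 0.03778.
Q = Σ(K_i·b_i) · W · i = 3510 × 1120 × 0.03778 = 1.485e+05 m³/day.

149000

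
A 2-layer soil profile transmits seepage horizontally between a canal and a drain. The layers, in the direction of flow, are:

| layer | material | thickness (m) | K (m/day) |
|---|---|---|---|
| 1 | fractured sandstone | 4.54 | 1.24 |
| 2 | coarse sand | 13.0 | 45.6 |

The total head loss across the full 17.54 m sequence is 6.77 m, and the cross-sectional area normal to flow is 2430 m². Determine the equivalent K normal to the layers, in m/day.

Flow is perpendicular to layering, so the layers act in series and the equivalent K is the thickness-weighted harmonic mean.
Total thickness L = 4.54 + 13.0 = 17.54 m.
Σ(b_i/K_i) = 4.54/1.24 + 13.0/45.6 = 3.946 d.
K_eq = L / Σ(b_i/K_i) = 17.54 / 3.946 = 4.445 m/day.

4.44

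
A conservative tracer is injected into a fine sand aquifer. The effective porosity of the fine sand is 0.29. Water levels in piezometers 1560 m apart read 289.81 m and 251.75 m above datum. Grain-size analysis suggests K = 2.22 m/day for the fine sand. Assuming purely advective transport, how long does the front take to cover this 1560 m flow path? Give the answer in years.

22.9

Hydraulic gradient i = (289.81 − 251.75) / 1560 = 38.06 / 1560 = 0.02440.
Darcy flux q = K · i = 2.220 × 0.02440 = 0.05416 m/day.
Seepage velocity v = q / n_e = 0.05416 / 0.29 = 0.1868 m/day.
Travel time t = L / v = 1560 / 0.1868 = 8353 days = 22.87 years.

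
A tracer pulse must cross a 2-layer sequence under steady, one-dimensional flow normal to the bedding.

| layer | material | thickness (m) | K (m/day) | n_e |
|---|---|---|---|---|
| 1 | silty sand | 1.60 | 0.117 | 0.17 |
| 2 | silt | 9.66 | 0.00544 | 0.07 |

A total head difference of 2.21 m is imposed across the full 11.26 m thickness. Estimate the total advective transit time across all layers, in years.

2.10

With flow normal to the layers, continuity requires the same specific discharge q through every layer.
Σ(b_i/K_i) = 1.60/0.117 + 9.66/0.00544 = 1789 d.
q = Δh / Σ(b_i/K_i) = 2.21 / 1789 = 0.001235 m/day.
In each layer the seepage velocity is v_i = q/n_i, so the layer transit time is t_i = b_i·n_i / q:
  layer 1 (silty sand): t_1 = 1.60 × 0.17 / 0.001235 = 220.2 d
  layer 2 (silt): t_2 = 9.66 × 0.07 / 0.001235 = 547.5 d
Total t = Σ t_i = 767.7 days = 2.102 years.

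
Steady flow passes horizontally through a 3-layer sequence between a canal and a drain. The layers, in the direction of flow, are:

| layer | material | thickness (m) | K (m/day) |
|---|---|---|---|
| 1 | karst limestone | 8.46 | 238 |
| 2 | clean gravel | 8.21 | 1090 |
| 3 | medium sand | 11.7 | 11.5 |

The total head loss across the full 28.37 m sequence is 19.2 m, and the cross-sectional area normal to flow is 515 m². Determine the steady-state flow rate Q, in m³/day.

9320

Flow is perpendicular to layering, so the layers act in series and the equivalent K is the thickness-weighted harmonic mean.
Total thickness L = 8.46 + 8.21 + 11.7 = 28.37 m.
Σ(b_i/K_i) = 8.46/238 + 8.21/1090 + 11.7/11.5 = 1.060 d.
K_eq = L / Σ(b_i/K_i) = 28.37 / 1.060 = 26.75 m/day.
Q = K_eq · A · (Δh/L) = 26.75 × 515 × (19.2/28.37) = 9324 m³/day.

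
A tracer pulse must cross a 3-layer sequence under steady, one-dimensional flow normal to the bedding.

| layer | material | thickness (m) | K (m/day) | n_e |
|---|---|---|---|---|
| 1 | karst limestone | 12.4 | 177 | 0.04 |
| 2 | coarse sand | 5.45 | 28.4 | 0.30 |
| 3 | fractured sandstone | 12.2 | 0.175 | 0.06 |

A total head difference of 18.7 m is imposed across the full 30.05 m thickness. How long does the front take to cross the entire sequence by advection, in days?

10.7

With flow normal to the layers, continuity requires the same specific discharge q through every layer.
Σ(b_i/K_i) = 12.4/177 + 5.45/28.4 + 12.2/0.175 = 69.98 d.
q = Δh / Σ(b_i/K_i) = 18.7 / 69.98 = 0.2672 m/day.
In each layer the seepage velocity is v_i = q/n_i, so the layer transit time is t_i = b_i·n_i / q:
  layer 1 (karst limestone): t_1 = 12.4 × 0.04 / 0.2672 = 1.856 d
  layer 2 (coarse sand): t_2 = 5.45 × 0.30 / 0.2672 = 6.118 d
  layer 3 (fractured sandstone): t_3 = 12.2 × 0.06 / 0.2672 = 2.739 d
Total t = Σ t_i = 10.71 days.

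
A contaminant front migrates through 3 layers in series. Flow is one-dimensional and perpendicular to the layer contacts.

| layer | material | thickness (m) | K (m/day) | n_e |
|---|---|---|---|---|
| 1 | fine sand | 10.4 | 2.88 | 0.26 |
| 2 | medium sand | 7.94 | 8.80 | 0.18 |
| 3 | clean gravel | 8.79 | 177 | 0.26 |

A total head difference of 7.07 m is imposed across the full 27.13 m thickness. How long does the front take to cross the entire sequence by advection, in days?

With flow normal to the layers, continuity requires the same specific discharge q through every layer.
Σ(b_i/K_i) = 10.4/2.88 + 7.94/8.80 + 8.79/177 = 4.563 d.
q = Δh / Σ(b_i/K_i) = 7.07 / 4.563 = 1.549 m/day.
In each layer the seepage velocity is v_i = q/n_i, so the layer transit time is t_i = b_i·n_i / q:
  layer 1 (fine sand): t_1 = 10.4 × 0.26 / 1.549 = 1.745 d
  layer 2 (medium sand): t_2 = 7.94 × 0.18 / 1.549 = 0.9224 d
  layer 3 (clean gravel): t_3 = 8.79 × 0.26 / 1.549 = 1.475 d
Total t = Σ t_i = 4.143 days.

4.14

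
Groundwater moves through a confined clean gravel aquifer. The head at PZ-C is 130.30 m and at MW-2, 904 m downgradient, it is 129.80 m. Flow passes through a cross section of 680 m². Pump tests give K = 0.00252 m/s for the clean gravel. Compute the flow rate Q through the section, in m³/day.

81.9

Convert K: 0.00252 m/s × 86400 = 217.7 m/day.
Hydraulic gradient i = (130.30 − 129.80) / 904 = 0.5 / 904 = 0.0005531.
Darcy's law: Q = K · A · i = 217.7 × 680.0 × 0.0005531 = 81.89 m³/day.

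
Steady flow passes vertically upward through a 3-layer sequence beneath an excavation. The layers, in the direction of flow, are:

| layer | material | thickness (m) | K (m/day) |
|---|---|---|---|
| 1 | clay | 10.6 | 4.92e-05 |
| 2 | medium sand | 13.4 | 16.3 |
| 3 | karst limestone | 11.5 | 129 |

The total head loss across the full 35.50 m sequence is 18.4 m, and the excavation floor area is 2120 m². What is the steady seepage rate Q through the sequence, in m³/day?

0.181

Flow is perpendicular to layering, so the layers act in series and the equivalent K is the thickness-weighted harmonic mean.
Total thickness L = 10.6 + 13.4 + 11.5 = 35.50 m.
Σ(b_i/K_i) = 10.6/4.92e-05 + 13.4/16.3 + 11.5/129 = 2.154e+05 d.
K_eq = L / Σ(b_i/K_i) = 35.50 / 2.154e+05 = 0.0001648 m/day.
Q = K_eq · A · (Δh/L) = 0.0001648 × 2120 × (18.4/35.50) = 0.1811 m³/day.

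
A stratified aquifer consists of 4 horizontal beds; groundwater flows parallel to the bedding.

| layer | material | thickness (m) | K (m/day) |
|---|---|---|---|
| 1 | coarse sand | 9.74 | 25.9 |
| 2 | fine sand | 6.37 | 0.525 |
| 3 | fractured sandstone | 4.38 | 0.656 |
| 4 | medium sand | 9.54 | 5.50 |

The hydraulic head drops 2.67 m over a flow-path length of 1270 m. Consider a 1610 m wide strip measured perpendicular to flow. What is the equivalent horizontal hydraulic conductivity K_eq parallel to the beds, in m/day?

10.4

Flow is parallel to layering, so each bed carries its own Darcy discharge and the transmissivities add.
Σ(K_i·b_i) = 25.9×9.74 + 0.525×6.37 + 0.656×4.38 + 5.50×9.54 = 311.0 m²/day.
Total thickness b = 30.03 m, so K_eq = Σ(K_i·b_i)/b = 10.35 m/day.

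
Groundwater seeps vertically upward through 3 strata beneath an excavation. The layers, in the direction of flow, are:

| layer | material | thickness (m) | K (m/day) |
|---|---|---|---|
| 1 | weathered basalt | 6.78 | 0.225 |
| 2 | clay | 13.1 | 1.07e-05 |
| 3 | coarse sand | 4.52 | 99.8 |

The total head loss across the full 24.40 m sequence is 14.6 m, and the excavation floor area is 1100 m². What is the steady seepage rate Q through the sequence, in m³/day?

0.0131

Flow is perpendicular to layering, so the layers act in series and the equivalent K is the thickness-weighted harmonic mean.
Total thickness L = 6.78 + 13.1 + 4.52 = 24.40 m.
Σ(b_i/K_i) = 6.78/0.225 + 13.1/1.07e-05 + 4.52/99.8 = 1.224e+06 d.
K_eq = L / Σ(b_i/K_i) = 24.40 / 1.224e+06 = 1.993e-05 m/day.
Q = K_eq · A · (Δh/L) = 1.993e-05 × 1100 × (14.6/24.40) = 0.01312 m³/day.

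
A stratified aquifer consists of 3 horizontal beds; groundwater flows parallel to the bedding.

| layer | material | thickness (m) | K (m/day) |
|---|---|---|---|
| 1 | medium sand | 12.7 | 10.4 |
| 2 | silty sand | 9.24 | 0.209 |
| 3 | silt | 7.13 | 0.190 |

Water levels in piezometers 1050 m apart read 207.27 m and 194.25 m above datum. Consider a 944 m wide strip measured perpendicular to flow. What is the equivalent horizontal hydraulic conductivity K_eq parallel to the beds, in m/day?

4.66

Flow is parallel to layering, so each bed carries its own Darcy discharge and the transmissivities add.
Σ(K_i·b_i) = 10.4×12.7 + 0.209×9.24 + 0.190×7.13 = 135.4 m²/day.
Total thickness b = 29.07 m, so K_eq = Σ(K_i·b_i)/b = 4.657 m/day.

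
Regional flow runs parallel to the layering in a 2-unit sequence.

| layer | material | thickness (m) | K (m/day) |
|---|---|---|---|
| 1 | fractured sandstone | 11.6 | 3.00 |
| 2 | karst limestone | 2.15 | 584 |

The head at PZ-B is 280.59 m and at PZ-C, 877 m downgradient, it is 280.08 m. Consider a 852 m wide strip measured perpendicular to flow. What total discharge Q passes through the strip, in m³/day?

639

Flow is parallel to layering, so each bed carries its own Darcy discharge and the transmissivities add.
Σ(K_i·b_i) = 3.00×11.6 + 584×2.15 = 1290 m²/day.
Hydraulic gradient i = (280.59 − 280.08) / 877 = 0.51 / 877 = 0.0005815.
Q = Σ(K_i·b_i) · W · i = 1290 × 852 × 0.0005815 = 639.3 m³/day.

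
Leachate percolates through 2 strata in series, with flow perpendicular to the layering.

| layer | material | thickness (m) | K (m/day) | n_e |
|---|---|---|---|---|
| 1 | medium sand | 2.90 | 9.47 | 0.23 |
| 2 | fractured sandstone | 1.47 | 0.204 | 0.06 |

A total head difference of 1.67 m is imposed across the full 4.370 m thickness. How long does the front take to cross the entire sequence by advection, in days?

With flow normal to the layers, continuity requires the same specific discharge q through every layer.
Σ(b_i/K_i) = 2.90/9.47 + 1.47/0.204 = 7.512 d.
q = Δh / Σ(b_i/K_i) = 1.67 / 7.512 = 0.2223 m/day.
In each layer the seepage velocity is v_i = q/n_i, so the layer transit time is t_i = b_i·n_i / q:
  layer 1 (medium sand): t_1 = 2.90 × 0.23 / 0.2223 = 3.000 d
  layer 2 (fractured sandstone): t_2 = 1.47 × 0.06 / 0.2223 = 0.3967 d
Total t = Σ t_i = 3.397 days.

3.40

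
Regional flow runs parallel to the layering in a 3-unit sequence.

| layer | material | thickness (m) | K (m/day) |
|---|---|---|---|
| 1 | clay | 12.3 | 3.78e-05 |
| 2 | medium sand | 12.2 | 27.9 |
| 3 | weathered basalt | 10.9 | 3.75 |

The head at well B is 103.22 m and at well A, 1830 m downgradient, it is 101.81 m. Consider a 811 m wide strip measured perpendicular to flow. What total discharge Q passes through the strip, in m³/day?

238

Flow is parallel to layering, so each bed carries its own Darcy discharge and the transmissivities add.
Σ(K_i·b_i) = 3.78e-05×12.3 + 27.9×12.2 + 3.75×10.9 = 381.3 m²/day.
Hydraulic gradient i = (103.22 − 101.81) / 1830 = 1.41 / 1830 = 0.0007705.
Q = Σ(K_i·b_i) · W · i = 381.3 × 811 × 0.0007705 = 238.2 m³/day.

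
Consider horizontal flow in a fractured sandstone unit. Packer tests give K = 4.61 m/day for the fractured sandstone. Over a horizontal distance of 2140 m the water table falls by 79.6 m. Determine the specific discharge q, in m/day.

0.171

Hydraulic gradient i = Δh / L = 79.6 / 2140 = 0.03720.
Specific discharge q = K · i = 4.610 × 0.03720 = 0.1715 m/day.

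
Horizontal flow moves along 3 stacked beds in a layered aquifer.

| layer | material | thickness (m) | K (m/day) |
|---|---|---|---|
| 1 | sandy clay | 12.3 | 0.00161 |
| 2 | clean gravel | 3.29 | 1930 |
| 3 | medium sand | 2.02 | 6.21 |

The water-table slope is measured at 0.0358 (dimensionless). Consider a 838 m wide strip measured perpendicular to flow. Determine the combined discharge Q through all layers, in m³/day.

Flow is parallel to layering, so each bed carries its own Darcy discharge and the transmissivities add.
Σ(K_i·b_i) = 0.00161×12.3 + 1930×3.29 + 6.21×2.02 = 6362 m²/day.
Hydraulic gradient i = 0.0358.
Q = Σ(K_i·b_i) · W · i = 6362 × 838 × 0.03580 = 1.909e+05 m³/day.

191000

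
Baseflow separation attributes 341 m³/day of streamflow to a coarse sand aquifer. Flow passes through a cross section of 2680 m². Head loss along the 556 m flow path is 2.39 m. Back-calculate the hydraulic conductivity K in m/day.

29.6

Hydraulic gradient i = Δh / L = 2.39 / 556 = 0.004299.
From Q = K·A·i, K = Q / (A·i) = 341 / (2680 × 0.004299) = 29.60 m/day.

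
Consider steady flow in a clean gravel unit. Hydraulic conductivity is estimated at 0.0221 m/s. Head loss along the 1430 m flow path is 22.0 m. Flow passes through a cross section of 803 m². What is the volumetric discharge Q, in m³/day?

23600

Convert K: 0.0221 m/s × 86400 = 1909 m/day.
Hydraulic gradient i = Δh / L = 22.0 / 1430 = 0.01538.
Darcy's law: Q = K · A · i = 1909 × 803.0 × 0.01538 = 23589 m³/day.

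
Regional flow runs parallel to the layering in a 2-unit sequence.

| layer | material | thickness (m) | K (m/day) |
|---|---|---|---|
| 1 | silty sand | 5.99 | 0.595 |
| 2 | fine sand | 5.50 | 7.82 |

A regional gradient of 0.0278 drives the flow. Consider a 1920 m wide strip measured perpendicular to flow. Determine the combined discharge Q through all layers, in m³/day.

2490

Flow is parallel to layering, so each bed carries its own Darcy discharge and the transmissivities add.
Σ(K_i·b_i) = 0.595×5.99 + 7.82×5.50 = 46.57 m²/day.
Hydraulic gradient i = 0.0278.
Q = Σ(K_i·b_i) · W · i = 46.57 × 1920 × 0.02780 = 2486 m³/day.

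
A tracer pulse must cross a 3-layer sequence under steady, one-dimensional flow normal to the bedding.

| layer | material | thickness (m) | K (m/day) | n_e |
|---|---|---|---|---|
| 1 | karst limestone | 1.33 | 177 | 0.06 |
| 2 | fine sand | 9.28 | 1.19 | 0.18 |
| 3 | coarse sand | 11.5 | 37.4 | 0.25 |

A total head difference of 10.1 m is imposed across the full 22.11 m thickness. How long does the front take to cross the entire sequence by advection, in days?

3.72

With flow normal to the layers, continuity requires the same specific discharge q through every layer.
Σ(b_i/K_i) = 1.33/177 + 9.28/1.19 + 11.5/37.4 = 8.113 d.
q = Δh / Σ(b_i/K_i) = 10.1 / 8.113 = 1.245 m/day.
In each layer the seepage velocity is v_i = q/n_i, so the layer transit time is t_i = b_i·n_i / q:
  layer 1 (karst limestone): t_1 = 1.33 × 0.06 / 1.245 = 0.06410 d
  layer 2 (fine sand): t_2 = 9.28 × 0.18 / 1.245 = 1.342 d
  layer 3 (coarse sand): t_3 = 11.5 × 0.25 / 1.245 = 2.309 d
Total t = Σ t_i = 3.715 days.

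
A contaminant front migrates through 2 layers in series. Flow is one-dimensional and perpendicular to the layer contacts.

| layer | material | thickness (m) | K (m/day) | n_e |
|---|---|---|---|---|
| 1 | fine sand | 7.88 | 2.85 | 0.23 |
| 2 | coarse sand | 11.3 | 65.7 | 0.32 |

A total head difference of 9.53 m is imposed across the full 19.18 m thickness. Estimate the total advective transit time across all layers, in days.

1.67

With flow normal to the layers, continuity requires the same specific discharge q through every layer.
Σ(b_i/K_i) = 7.88/2.85 + 11.3/65.7 = 2.937 d.
q = Δh / Σ(b_i/K_i) = 9.53 / 2.937 = 3.245 m/day.
In each layer the seepage velocity is v_i = q/n_i, so the layer transit time is t_i = b_i·n_i / q:
  layer 1 (fine sand): t_1 = 7.88 × 0.23 / 3.245 = 0.5585 d
  layer 2 (coarse sand): t_2 = 11.3 × 0.32 / 3.245 = 1.114 d
Total t = Σ t_i = 1.673 days.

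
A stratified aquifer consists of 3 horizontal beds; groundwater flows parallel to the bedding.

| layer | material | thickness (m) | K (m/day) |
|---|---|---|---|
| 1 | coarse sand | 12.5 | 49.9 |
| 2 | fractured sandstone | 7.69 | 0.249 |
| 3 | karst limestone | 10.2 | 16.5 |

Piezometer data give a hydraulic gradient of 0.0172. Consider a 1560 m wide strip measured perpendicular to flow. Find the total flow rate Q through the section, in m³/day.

Flow is parallel to layering, so each bed carries its own Darcy discharge and the transmissivities add.
Σ(K_i·b_i) = 49.9×12.5 + 0.249×7.69 + 16.5×10.2 = 794.0 m²/day.
Hydraulic gradient i = 0.0172.
Q = Σ(K_i·b_i) · W · i = 794.0 × 1560 × 0.01720 = 21304 m³/day.

21300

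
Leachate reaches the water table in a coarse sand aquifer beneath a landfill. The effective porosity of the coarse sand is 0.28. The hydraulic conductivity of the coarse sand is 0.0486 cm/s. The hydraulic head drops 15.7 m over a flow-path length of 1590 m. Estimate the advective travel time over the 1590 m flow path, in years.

2.94

Convert K: 0.0486 cm/s × 864 = 41.99 m/day.
Hydraulic gradient i = Δh / L = 15.7 / 1590 = 0.009874.
Darcy flux q = K · i = 41.99 × 0.009874 = 0.4146 m/day.
Seepage velocity v = q / n_e = 0.4146 / 0.28 = 1.481 m/day.
Travel time t = L / v = 1590 / 1.481 = 1074 days = 2.940 years.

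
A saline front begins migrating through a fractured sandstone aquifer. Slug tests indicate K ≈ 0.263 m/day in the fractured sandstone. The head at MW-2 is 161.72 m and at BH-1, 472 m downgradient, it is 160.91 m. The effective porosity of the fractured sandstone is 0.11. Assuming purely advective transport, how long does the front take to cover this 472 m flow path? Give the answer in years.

315

Hydraulic gradient i = (161.72 − 160.91) / 472 = 0.81 / 472 = 0.001716.
Darcy flux q = K · i = 0.2630 × 0.001716 = 0.0004513 m/day.
Seepage velocity v = q / n_e = 0.0004513 / 0.11 = 0.004103 m/day.
Travel time t = L / v = 472 / 0.004103 = 1.150e+05 days = 315.0 years.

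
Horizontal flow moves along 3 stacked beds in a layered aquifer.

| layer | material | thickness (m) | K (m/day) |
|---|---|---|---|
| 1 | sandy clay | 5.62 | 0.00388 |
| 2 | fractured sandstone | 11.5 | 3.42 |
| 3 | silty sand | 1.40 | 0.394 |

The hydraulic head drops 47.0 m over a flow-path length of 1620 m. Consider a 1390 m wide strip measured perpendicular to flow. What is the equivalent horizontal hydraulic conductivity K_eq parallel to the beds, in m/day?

Flow is parallel to layering, so each bed carries its own Darcy discharge and the transmissivities add.
Σ(K_i·b_i) = 0.00388×5.62 + 3.42×11.5 + 0.394×1.40 = 39.90 m²/day.
Total thickness b = 18.52 m, so K_eq = Σ(K_i·b_i)/b = 2.155 m/day.

2.15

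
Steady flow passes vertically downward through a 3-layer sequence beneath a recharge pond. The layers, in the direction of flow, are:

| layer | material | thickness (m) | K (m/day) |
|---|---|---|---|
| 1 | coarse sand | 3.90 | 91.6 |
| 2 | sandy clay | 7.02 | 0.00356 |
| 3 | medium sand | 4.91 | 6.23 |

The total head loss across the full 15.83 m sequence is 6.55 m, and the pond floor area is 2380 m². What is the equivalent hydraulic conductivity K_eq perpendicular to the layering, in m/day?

Flow is perpendicular to layering, so the layers act in series and the equivalent K is the thickness-weighted harmonic mean.
Total thickness L = 3.90 + 7.02 + 4.91 = 15.83 m.
Σ(b_i/K_i) = 3.90/91.6 + 7.02/0.00356 + 4.91/6.23 = 1973 d.
K_eq = L / Σ(b_i/K_i) = 15.83 / 1973 = 0.008024 m/day.

0.00802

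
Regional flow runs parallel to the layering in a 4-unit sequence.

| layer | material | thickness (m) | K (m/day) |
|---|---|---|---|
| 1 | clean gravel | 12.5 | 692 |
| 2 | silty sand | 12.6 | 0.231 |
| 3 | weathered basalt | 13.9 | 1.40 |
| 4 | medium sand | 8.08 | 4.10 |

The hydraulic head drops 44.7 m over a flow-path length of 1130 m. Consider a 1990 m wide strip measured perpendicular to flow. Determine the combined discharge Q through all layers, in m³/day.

Flow is parallel to layering, so each bed carries its own Darcy discharge and the transmissivities add.
Σ(K_i·b_i) = 692×12.5 + 0.231×12.6 + 1.40×13.9 + 4.10×8.08 = 8705 m²/day.
Hydraulic gradient i = Δh / L = 44.7 / 1130 = 0.03956.
Q = Σ(K_i·b_i) · W · i = 8705 × 1990 × 0.03956 = 6.853e+05 m³/day.

685000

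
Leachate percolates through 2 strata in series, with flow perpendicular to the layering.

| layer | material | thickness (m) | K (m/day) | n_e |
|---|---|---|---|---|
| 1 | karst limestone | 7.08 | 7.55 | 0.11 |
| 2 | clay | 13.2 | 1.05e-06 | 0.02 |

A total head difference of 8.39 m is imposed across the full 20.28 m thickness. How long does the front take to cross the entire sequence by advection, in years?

With flow normal to the layers, continuity requires the same specific discharge q through every layer.
Σ(b_i/K_i) = 7.08/7.55 + 13.2/1.05e-06 = 1.257e+07 d.
q = Δh / Σ(b_i/K_i) = 8.39 / 1.257e+07 = 6.674e-07 m/day.
In each layer the seepage velocity is v_i = q/n_i, so the layer transit time is t_i = b_i·n_i / q:
  layer 1 (karst limestone): t_1 = 7.08 × 0.11 / 6.674e-07 = 1.167e+06 d
  layer 2 (clay): t_2 = 13.2 × 0.02 / 6.674e-07 = 3.956e+05 d
Total t = Σ t_i = 1.563e+06 days = 4278 years.

4280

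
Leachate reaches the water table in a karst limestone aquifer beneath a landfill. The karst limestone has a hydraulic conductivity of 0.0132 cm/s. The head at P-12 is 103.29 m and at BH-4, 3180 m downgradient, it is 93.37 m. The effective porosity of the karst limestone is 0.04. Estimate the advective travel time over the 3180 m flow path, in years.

9.79

Convert K: 0.0132 cm/s × 864 = 11.40 m/day.
Hydraulic gradient i = (103.29 − 93.37) / 3180 = 9.92 / 3180 = 0.003119.
Darcy flux q = K · i = 11.40 × 0.003119 = 0.03558 m/day.
Seepage velocity v = q / n_e = 0.03558 / 0.04 = 0.8894 m/day.
Travel time t = L / v = 3180 / 0.8894 = 3575 days = 9.789 years.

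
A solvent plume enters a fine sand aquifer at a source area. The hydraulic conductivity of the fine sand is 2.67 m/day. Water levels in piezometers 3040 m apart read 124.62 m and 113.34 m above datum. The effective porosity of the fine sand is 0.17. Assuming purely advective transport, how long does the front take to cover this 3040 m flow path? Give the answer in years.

Hydraulic gradient i = (124.62 − 113.34) / 3040 = 11.28 / 3040 = 0.003711.
Darcy flux q = K · i = 2.670 × 0.003711 = 0.009907 m/day.
Seepage velocity v = q / n_e = 0.009907 / 0.17 = 0.05828 m/day.
Travel time t = L / v = 3040 / 0.05828 = 52165 days = 142.8 years.

143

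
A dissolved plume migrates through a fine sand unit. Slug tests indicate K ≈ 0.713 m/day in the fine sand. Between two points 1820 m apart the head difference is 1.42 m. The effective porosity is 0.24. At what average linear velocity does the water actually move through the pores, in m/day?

Hydraulic gradient i = Δh / L = 1.42 / 1820 = 0.0007802.
Darcy flux q = K · i = 0.7130 × 0.0007802 = 0.0005563 m/day.
Seepage velocity v = q / n_e = 0.0005563 / 0.24 = 0.002318 m/day.

0.00232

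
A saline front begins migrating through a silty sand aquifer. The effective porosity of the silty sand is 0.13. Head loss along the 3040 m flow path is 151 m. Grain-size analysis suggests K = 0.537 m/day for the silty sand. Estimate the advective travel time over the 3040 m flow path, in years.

Hydraulic gradient i = Δh / L = 151 / 3040 = 0.04967.
Darcy flux q = K · i = 0.5370 × 0.04967 = 0.02667 m/day.
Seepage velocity v = q / n_e = 0.02667 / 0.13 = 0.2052 m/day.
Travel time t = L / v = 3040 / 0.2052 = 14816 days = 40.56 years.

40.6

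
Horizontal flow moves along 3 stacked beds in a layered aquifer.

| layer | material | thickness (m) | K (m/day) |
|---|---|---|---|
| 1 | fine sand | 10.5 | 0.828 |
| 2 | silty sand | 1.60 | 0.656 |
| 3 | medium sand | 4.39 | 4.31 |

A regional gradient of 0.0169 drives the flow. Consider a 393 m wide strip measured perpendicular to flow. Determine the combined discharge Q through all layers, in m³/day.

190

Flow is parallel to layering, so each bed carries its own Darcy discharge and the transmissivities add.
Σ(K_i·b_i) = 0.828×10.5 + 0.656×1.60 + 4.31×4.39 = 28.66 m²/day.
Hydraulic gradient i = 0.0169.
Q = Σ(K_i·b_i) · W · i = 28.66 × 393 × 0.01690 = 190.4 m³/day.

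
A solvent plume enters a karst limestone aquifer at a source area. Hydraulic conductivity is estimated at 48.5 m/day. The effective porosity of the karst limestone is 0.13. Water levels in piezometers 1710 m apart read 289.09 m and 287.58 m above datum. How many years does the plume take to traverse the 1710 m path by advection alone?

Hydraulic gradient i = (289.09 − 287.58) / 1710 = 1.51 / 1710 = 0.0008830.
Darcy flux q = K · i = 48.50 × 0.0008830 = 0.04283 m/day.
Seepage velocity v = q / n_e = 0.04283 / 0.13 = 0.3294 m/day.
Travel time t = L / v = 1710 / 0.3294 = 5191 days = 14.21 years.

14.2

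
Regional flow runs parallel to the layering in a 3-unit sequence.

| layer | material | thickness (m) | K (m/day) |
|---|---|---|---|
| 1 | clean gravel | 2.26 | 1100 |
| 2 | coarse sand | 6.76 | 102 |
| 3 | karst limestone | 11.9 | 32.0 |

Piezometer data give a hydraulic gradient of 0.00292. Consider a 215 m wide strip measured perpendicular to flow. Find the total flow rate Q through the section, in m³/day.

Flow is parallel to layering, so each bed carries its own Darcy discharge and the transmissivities add.
Σ(K_i·b_i) = 1100×2.26 + 102×6.76 + 32.0×11.9 = 3556 m²/day.
Hydraulic gradient i = 0.00292.
Q = Σ(K_i·b_i) · W · i = 3556 × 215 × 0.002920 = 2233 m³/day.

2230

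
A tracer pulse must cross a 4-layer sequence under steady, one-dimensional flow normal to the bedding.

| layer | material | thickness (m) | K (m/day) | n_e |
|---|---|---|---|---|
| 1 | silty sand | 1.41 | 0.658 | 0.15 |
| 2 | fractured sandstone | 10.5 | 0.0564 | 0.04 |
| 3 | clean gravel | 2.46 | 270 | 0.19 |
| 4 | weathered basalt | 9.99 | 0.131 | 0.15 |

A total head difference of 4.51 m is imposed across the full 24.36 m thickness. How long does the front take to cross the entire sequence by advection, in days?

With flow normal to the layers, continuity requires the same specific discharge q through every layer.
Σ(b_i/K_i) = 1.41/0.658 + 10.5/0.0564 + 2.46/270 + 9.99/0.131 = 264.6 d.
q = Δh / Σ(b_i/K_i) = 4.51 / 264.6 = 0.01705 m/day.
In each layer the seepage velocity is v_i = q/n_i, so the layer transit time is t_i = b_i·n_i / q:
  layer 1 (silty sand): t_1 = 1.41 × 0.15 / 0.01705 = 12.41 d
  layer 2 (fractured sandstone): t_2 = 10.5 × 0.04 / 0.01705 = 24.64 d
  layer 3 (clean gravel): t_3 = 2.46 × 0.19 / 0.01705 = 27.42 d
  layer 4 (weathered basalt): t_4 = 9.99 × 0.15 / 0.01705 = 87.91 d
Total t = Σ t_i = 152.4 days.

152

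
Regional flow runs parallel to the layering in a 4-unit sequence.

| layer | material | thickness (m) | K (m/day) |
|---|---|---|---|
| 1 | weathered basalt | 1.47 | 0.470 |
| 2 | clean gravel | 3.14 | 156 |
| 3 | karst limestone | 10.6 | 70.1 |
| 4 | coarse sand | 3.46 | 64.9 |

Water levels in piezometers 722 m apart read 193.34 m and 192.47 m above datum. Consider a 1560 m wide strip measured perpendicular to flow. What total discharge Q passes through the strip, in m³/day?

2740

Flow is parallel to layering, so each bed carries its own Darcy discharge and the transmissivities add.
Σ(K_i·b_i) = 0.470×1.47 + 156×3.14 + 70.1×10.6 + 64.9×3.46 = 1458 m²/day.
Hydraulic gradient i = (193.34 − 192.47) / 722 = 0.87 / 722 = 0.001205.
Q = Σ(K_i·b_i) · W · i = 1458 × 1560 × 0.001205 = 2741 m³/day.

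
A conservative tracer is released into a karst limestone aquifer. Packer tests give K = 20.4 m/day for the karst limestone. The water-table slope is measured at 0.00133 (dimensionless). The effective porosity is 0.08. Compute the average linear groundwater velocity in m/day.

Hydraulic gradient i = 0.00133.
Darcy flux q = K · i = 20.40 × 0.001330 = 0.02713 m/day.
Seepage velocity v = q / n_e = 0.02713 / 0.08 = 0.3392 m/day.

0.339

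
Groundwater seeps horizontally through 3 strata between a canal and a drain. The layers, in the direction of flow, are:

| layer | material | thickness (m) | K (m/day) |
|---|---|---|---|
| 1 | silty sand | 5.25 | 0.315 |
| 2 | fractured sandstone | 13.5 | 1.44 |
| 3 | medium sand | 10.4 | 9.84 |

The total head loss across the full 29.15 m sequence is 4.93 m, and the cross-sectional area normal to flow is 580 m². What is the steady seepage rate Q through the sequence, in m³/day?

106

Flow is perpendicular to layering, so the layers act in series and the equivalent K is the thickness-weighted harmonic mean.
Total thickness L = 5.25 + 13.5 + 10.4 = 29.15 m.
Σ(b_i/K_i) = 5.25/0.315 + 13.5/1.44 + 10.4/9.84 = 27.10 d.
K_eq = L / Σ(b_i/K_i) = 29.15 / 27.10 = 1.076 m/day.
Q = K_eq · A · (Δh/L) = 1.076 × 580 × (4.93/29.15) = 105.5 m³/day.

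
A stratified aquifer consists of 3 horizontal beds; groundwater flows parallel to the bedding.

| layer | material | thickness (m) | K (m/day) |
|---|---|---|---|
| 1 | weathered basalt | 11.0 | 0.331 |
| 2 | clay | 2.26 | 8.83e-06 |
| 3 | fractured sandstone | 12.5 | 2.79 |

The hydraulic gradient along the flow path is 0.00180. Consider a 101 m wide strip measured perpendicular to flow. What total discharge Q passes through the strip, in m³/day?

Flow is parallel to layering, so each bed carries its own Darcy discharge and the transmissivities add.
Σ(K_i·b_i) = 0.331×11.0 + 8.83e-06×2.26 + 2.79×12.5 = 38.52 m²/day.
Hydraulic gradient i = 0.00180.
Q = Σ(K_i·b_i) · W · i = 38.52 × 101 × 0.001800 = 7.002 m³/day.

7.00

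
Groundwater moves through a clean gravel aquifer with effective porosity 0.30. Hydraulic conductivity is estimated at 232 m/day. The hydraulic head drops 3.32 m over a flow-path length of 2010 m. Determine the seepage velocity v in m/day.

1.28

Hydraulic gradient i = Δh / L = 3.32 / 2010 = 0.001652.
Darcy flux q = K · i = 232.0 × 0.001652 = 0.3832 m/day.
Seepage velocity v = q / n_e = 0.3832 / 0.30 = 1.277 m/day.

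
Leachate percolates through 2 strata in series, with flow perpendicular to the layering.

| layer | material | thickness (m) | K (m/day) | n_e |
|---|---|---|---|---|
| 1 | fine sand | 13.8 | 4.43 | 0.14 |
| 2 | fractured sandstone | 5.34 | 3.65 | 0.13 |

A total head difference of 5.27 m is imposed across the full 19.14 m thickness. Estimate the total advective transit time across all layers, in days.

With flow normal to the layers, continuity requires the same specific discharge q through every layer.
Σ(b_i/K_i) = 13.8/4.43 + 5.34/3.65 = 4.578 d.
q = Δh / Σ(b_i/K_i) = 5.27 / 4.578 = 1.151 m/day.
In each layer the seepage velocity is v_i = q/n_i, so the layer transit time is t_i = b_i·n_i / q:
  layer 1 (fine sand): t_1 = 13.8 × 0.14 / 1.151 = 1.678 d
  layer 2 (fractured sandstone): t_2 = 5.34 × 0.13 / 1.151 = 0.6031 d
Total t = Σ t_i = 2.281 days.

2.28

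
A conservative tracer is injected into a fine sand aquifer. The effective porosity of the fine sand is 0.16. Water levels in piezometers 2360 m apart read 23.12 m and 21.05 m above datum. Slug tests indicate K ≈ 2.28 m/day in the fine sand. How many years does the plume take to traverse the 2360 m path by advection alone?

517

Hydraulic gradient i = (23.12 − 21.05) / 2360 = 2.07 / 2360 = 0.0008771.
Darcy flux q = K · i = 2.280 × 0.0008771 = 0.002000 m/day.
Seepage velocity v = q / n_e = 0.002000 / 0.16 = 0.01250 m/day.
Travel time t = L / v = 2360 / 0.01250 = 1.888e+05 days = 517.0 years.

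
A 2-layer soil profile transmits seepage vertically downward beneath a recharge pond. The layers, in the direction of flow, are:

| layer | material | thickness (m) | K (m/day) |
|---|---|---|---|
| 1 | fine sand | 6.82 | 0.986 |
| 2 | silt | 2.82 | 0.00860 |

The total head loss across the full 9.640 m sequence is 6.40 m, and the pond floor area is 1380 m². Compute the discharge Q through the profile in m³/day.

Flow is perpendicular to layering, so the layers act in series and the equivalent K is the thickness-weighted harmonic mean.
Total thickness L = 6.82 + 2.82 = 9.640 m.
Σ(b_i/K_i) = 6.82/0.986 + 2.82/0.00860 = 334.8 d.
K_eq = L / Σ(b_i/K_i) = 9.640 / 334.8 = 0.02879 m/day.
Q = K_eq · A · (Δh/L) = 0.02879 × 1380 × (6.40/9.640) = 26.38 m³/day.

26.4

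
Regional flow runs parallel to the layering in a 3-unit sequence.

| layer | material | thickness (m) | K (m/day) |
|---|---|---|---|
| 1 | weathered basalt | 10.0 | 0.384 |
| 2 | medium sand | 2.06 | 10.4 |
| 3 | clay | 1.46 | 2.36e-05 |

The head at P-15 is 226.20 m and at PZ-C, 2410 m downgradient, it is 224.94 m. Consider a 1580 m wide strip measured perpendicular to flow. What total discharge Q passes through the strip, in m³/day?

Flow is parallel to layering, so each bed carries its own Darcy discharge and the transmissivities add.
Σ(K_i·b_i) = 0.384×10.0 + 10.4×2.06 + 2.36e-05×1.46 = 25.26 m²/day.
Hydraulic gradient i = (226.20 − 224.94) / 2410 = 1.26 / 2410 = 0.0005228.
Q = Σ(K_i·b_i) · W · i = 25.26 × 1580 × 0.0005228 = 20.87 m³/day.

20.9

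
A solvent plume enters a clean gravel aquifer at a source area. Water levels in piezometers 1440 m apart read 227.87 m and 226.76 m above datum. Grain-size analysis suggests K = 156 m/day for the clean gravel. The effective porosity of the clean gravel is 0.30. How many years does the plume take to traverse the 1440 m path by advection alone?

9.84

Hydraulic gradient i = (227.87 − 226.76) / 1440 = 1.11 / 1440 = 0.0007708.
Darcy flux q = K · i = 156.0 × 0.0007708 = 0.1203 m/day.
Seepage velocity v = q / n_e = 0.1203 / 0.30 = 0.4008 m/day.
Travel time t = L / v = 1440 / 0.4008 = 3593 days = 9.836 years.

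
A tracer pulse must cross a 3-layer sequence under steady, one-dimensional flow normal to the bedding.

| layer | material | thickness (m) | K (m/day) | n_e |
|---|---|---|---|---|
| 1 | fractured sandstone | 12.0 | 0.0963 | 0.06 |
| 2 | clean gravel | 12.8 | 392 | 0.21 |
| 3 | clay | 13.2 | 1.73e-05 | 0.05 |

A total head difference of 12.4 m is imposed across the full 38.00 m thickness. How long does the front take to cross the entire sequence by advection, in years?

With flow normal to the layers, continuity requires the same specific discharge q through every layer.
Σ(b_i/K_i) = 12.0/0.0963 + 12.8/392 + 13.2/1.73e-05 = 7.631e+05 d.
q = Δh / Σ(b_i/K_i) = 12.4 / 7.631e+05 = 1.625e-05 m/day.
In each layer the seepage velocity is v_i = q/n_i, so the layer transit time is t_i = b_i·n_i / q:
  layer 1 (fractured sandstone): t_1 = 12.0 × 0.06 / 1.625e-05 = 44311 d
  layer 2 (clean gravel): t_2 = 12.8 × 0.21 / 1.625e-05 = 1.654e+05 d
  layer 3 (clay): t_3 = 13.2 × 0.05 / 1.625e-05 = 40618 d
Total t = Σ t_i = 2.504e+05 days = 685.4 years.

685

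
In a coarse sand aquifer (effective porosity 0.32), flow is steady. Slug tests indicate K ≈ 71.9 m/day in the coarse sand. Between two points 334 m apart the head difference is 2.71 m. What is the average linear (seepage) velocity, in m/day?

Hydraulic gradient i = Δh / L = 2.71 / 334 = 0.008114.
Darcy flux q = K · i = 71.90 × 0.008114 = 0.5834 m/day.
Seepage velocity v = q / n_e = 0.5834 / 0.32 = 1.823 m/day.

1.82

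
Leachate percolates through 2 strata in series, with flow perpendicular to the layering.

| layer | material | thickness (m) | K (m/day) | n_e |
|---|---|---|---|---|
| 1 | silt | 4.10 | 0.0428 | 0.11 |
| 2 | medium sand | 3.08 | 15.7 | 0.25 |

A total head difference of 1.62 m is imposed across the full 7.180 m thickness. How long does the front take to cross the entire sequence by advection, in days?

With flow normal to the layers, continuity requires the same specific discharge q through every layer.
Σ(b_i/K_i) = 4.10/0.0428 + 3.08/15.7 = 95.99 d.
q = Δh / Σ(b_i/K_i) = 1.62 / 95.99 = 0.01688 m/day.
In each layer the seepage velocity is v_i = q/n_i, so the layer transit time is t_i = b_i·n_i / q:
  layer 1 (silt): t_1 = 4.10 × 0.11 / 0.01688 = 26.72 d
  layer 2 (medium sand): t_2 = 3.08 × 0.25 / 0.01688 = 45.63 d
Total t = Σ t_i = 72.35 days.

72.3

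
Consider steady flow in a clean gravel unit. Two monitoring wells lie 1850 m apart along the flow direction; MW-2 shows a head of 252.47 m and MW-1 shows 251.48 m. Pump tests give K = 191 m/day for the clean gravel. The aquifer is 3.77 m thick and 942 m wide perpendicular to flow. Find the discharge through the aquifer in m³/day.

363

Cross-sectional area A = 942 × 3.77 = 3551 m².
Hydraulic gradient i = (252.47 − 251.48) / 1850 = 0.99 / 1850 = 0.0005351.
Darcy's law: Q = K · A · i = 191.0 × 3551 × 0.0005351 = 363.0 m³/day.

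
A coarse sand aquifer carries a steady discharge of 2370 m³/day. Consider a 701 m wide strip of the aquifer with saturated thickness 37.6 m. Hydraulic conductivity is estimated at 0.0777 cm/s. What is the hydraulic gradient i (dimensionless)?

Convert K: 0.0777 cm/s × 864 = 67.13 m/day.
Cross-sectional area A = 701 × 37.6 = 26358 m².
From Q = K·A·i, i = Q / (K·A) = 2370 / (67.13 × 26358) = 0.001339.

0.00134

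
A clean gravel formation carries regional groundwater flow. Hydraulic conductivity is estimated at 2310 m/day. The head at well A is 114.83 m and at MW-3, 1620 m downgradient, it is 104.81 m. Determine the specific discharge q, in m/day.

14.3

Hydraulic gradient i = (114.83 − 104.81) / 1620 = 10.02 / 1620 = 0.006185.
Specific discharge q = K · i = 2310 × 0.006185 = 14.29 m/day.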